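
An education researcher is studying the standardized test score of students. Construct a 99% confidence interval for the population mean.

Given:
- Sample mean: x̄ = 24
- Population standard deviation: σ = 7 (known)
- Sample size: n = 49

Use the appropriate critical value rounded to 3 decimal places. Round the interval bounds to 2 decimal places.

The population standard deviation σ is known, so use a z-interval (standard normal critical value).

For 99% confidence, z* = 2.576 (from standard normal table)

Standard error: SE = σ/√n = 7/√49 = 1.000000

Margin of error: E = z* × SE = 2.576 × 1.000000 = 2.5760

Z-interval: x̄ ± E = 24 ± 2.5760 = (21.4240, 26.5760)

Rounded to 2 decimal places:

(21.42, 26.58)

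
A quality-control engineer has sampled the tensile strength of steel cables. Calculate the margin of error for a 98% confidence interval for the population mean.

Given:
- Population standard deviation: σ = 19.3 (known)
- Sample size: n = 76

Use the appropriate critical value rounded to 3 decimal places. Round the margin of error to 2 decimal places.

The population standard deviation σ is known, so use the z-interval margin of error formula.

For 98% confidence, z* = 2.326 (from standard normal table)

Margin of error formula for z-interval: E = z* × σ/√n

E = 2.326 × 19.3/√76
  = 2.326 × 2.213862
  = 5.1494

Rounded to 2 decimal places:

5.15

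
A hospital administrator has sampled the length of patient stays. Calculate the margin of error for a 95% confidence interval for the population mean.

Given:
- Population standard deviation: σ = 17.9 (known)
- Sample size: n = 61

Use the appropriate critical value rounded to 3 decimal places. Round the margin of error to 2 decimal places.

The population standard deviation σ is known, so use the z-interval margin of error formula.

For 95% confidence, z* = 1.96 (from standard normal table)

Margin of error formula for z-interval: E = z* × σ/√n

E = 1.96 × 17.9/√61
  = 1.96 × 2.291860
  = 4.4920

Rounded to 2 decimal places:

4.49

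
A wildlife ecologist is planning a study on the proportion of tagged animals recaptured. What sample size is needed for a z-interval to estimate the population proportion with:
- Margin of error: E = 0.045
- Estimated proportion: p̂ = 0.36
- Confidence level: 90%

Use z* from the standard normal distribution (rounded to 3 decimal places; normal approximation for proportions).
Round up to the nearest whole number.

Using z* for proportion z-interval (normal approximation).

For 90% confidence, z* = 1.645 (from standard normal table)

Sample size formula for proportion z-interval: n = z*²p̂(1-p̂)/E²

n = 1.645² × 0.36 × 0.64 / 0.045²
  = 2.706025 × 0.2304 / 0.002025
  = 307.8855

Round up to the nearest whole number: n = 308

308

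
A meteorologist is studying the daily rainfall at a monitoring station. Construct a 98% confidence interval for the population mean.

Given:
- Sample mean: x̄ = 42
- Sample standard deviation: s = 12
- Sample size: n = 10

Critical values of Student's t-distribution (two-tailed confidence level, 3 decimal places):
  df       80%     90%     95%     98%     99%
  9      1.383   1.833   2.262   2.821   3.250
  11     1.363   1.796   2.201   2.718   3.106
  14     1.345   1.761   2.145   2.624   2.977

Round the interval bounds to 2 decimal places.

The population standard deviation σ is unknown (only the sample standard deviation s is given), so use a t-interval with df = n - 1 = 10 - 1 = 9.

For 98% confidence with df = 9, t* = 2.821 (from t-table)

Standard error: SE = s/√n = 12/√10 = 3.794733

Margin of error: E = t* × SE = 2.821 × 3.794733 = 10.7049

T-interval: x̄ ± E = 42 ± 10.7049 = (31.2951, 52.7049)

Rounded to 2 decimal places:

(31.30, 52.70)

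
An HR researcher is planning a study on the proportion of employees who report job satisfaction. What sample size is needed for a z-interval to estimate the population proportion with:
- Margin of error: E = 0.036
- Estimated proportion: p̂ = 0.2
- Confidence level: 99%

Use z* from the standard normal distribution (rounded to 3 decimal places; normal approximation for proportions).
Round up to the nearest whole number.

Using z* for proportion z-interval (normal approximation).

For 99% confidence, z* = 2.576 (from standard normal table)

Sample size formula for proportion z-interval: n = z*²p̂(1-p̂)/E²

n = 2.576² × 0.2 × 0.8 / 0.036²
  = 6.635776 × 0.16 / 0.001296
  = 819.2316

Round up to the nearest whole number: n = 820

820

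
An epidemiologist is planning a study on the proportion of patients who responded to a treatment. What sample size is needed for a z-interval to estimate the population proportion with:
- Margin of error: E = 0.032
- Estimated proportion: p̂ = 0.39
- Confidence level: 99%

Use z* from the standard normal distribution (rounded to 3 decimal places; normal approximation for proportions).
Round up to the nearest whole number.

Using z* for proportion z-interval (normal approximation).

For 99% confidence, z* = 2.576 (from standard normal table)

Sample size formula for proportion z-interval: n = z*²p̂(1-p̂)/E²

n = 2.576² × 0.39 × 0.61 / 0.032²
  = 6.635776 × 0.2379 / 0.001024
  = 1541.6515

Round up to the nearest whole number: n = 1542

1542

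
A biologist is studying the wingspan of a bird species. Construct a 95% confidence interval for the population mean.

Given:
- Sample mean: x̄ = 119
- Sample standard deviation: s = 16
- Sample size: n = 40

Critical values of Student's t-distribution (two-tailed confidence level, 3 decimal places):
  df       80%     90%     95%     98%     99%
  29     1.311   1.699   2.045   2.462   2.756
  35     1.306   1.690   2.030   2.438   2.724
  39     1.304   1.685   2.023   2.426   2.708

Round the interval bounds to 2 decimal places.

The population standard deviation σ is unknown (only the sample standard deviation s is given), so use a t-interval with df = n - 1 = 40 - 1 = 39.

For 95% confidence with df = 39, t* = 2.023 (from t-table)

Standard error: SE = s/√n = 16/√40 = 2.529822

Margin of error: E = t* × SE = 2.023 × 2.529822 = 5.1178

T-interval: x̄ ± E = 119 ± 5.1178 = (113.8822, 124.1178)

Rounded to 2 decimal places:

(113.88, 124.12)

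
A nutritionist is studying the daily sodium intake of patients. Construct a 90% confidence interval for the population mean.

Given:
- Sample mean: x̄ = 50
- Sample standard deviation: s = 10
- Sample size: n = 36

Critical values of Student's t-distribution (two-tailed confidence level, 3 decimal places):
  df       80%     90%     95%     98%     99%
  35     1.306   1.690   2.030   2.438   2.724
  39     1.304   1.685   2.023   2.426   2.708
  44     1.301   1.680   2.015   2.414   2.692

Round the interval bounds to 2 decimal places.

The population standard deviation σ is unknown (only the sample standard deviation s is given), so use a t-interval with df = n - 1 = 36 - 1 = 35.

For 90% confidence with df = 35, t* = 1.690 (from t-table)

Standard error: SE = s/√n = 10/√36 = 1.666667

Margin of error: E = t* × SE = 1.690 × 1.666667 = 2.8167

T-interval: x̄ ± E = 50 ± 2.8167 = (47.1833, 52.8167)

Rounded to 2 decimal places:

(47.18, 52.82)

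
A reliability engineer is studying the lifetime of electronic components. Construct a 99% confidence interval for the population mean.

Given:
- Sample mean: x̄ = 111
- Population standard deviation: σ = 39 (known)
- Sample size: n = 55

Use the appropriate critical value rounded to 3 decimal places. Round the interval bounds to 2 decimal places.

The population standard deviation σ is known, so use a z-interval (standard normal critical value).

For 99% confidence, z* = 2.576 (from standard normal table)

Standard error: SE = σ/√n = 39/√55 = 5.258759

Margin of error: E = z* × SE = 2.576 × 5.258759 = 13.5466

Z-interval: x̄ ± E = 111 ± 13.5466 = (97.4534, 124.5466)

Rounded to 2 decimal places:

(97.45, 124.55)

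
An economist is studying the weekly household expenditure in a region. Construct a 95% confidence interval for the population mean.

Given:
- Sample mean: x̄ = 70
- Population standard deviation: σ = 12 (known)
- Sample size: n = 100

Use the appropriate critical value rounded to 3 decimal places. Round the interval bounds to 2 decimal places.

The population standard deviation σ is known, so use a z-interval (standard normal critical value).

For 95% confidence, z* = 1.96 (from standard normal table)

Standard error: SE = σ/√n = 12/√100 = 1.200000

Margin of error: E = z* × SE = 1.96 × 1.200000 = 2.3520

Z-interval: x̄ ± E = 70 ± 2.3520 = (67.6480, 72.3520)

Rounded to 2 decimal places:

(67.65, 72.35)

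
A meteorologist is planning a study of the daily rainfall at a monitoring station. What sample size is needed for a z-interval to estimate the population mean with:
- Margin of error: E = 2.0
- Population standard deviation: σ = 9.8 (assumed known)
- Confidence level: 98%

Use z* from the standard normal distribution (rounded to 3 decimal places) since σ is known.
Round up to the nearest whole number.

Using z* since population σ is known (z-interval formula).

For 98% confidence, z* = 2.326 (from standard normal table)

Sample size formula for z-interval: n = (z*σ/E)²

n = (2.326 × 9.8 / 2.0)²
  = (11.397400)²
  = 129.9007

Round up to the nearest whole number: n = 130

130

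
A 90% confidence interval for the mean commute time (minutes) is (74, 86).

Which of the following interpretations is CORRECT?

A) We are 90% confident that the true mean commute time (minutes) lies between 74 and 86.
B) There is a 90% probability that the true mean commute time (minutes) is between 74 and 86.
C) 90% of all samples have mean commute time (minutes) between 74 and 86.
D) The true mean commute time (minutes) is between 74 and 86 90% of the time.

A confidence interval represents our confidence in the procedure, not a probability statement about the parameter.

Key concept: If we repeated this sampling process many times and computed a 90% CI each time, about 90% of those intervals would contain the true population parameter.

For this specific interval (74, 86):
- Midpoint (point estimate): 80
- Margin of error: 6

The correct interpretation is the one stating confidence that the true parameter lies in the interval — option A.

A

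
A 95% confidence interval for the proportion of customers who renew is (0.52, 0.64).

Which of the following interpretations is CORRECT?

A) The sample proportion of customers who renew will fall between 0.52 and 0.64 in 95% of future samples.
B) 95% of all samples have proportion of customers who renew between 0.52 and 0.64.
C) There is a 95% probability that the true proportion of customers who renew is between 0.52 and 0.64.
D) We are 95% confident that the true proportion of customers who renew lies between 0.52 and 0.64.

A confidence interval represents our confidence in the procedure, not a probability statement about the parameter.

Key concept: If we repeated this sampling process many times and computed a 95% CI each time, about 95% of those intervals would contain the true population parameter.

For this specific interval (0.52, 0.64):
- Midpoint (point estimate): 0.58
- Margin of error: 0.06

The correct interpretation is the one stating confidence that the true parameter lies in the interval — option D.

D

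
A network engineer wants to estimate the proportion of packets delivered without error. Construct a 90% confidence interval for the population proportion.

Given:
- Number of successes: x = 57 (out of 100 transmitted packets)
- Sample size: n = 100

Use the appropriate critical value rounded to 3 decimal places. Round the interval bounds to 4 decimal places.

Sample proportion: p̂ = 57/100 = 0.570000

Check conditions for normal approximation:
  np̂ = 57 ≥ 10 ✓
  n(1-p̂) = 43 ≥ 10 ✓

The sample is large enough, so use a z-interval (normal approximation) for the proportion.

For 90% confidence, z* = 1.645 (from standard normal table)

Standard error: SE = √(p̂(1-p̂)/n) = √(0.570000×0.430000/100) = 0.04950758

Margin of error: E = z* × SE = 1.645 × 0.04950758 = 0.081440

Z-interval: p̂ ± E = 0.570000 ± 0.081440 = (0.488560, 0.651440)

Rounded to 4 decimal places:

(0.4886, 0.6514)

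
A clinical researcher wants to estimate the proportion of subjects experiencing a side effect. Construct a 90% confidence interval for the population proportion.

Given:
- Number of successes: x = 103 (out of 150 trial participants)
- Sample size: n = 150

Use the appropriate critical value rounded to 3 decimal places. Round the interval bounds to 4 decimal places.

Sample proportion: p̂ = 103/150 = 0.686667

Check conditions for normal approximation:
  np̂ = 103 ≥ 10 ✓
  n(1-p̂) = 47 ≥ 10 ✓

The sample is large enough, so use a z-interval (normal approximation) for the proportion.

For 90% confidence, z* = 1.645 (from standard normal table)

Standard error: SE = √(p̂(1-p̂)/n) = √(0.686667×0.313333/150) = 0.03787308

Margin of error: E = z* × SE = 1.645 × 0.03787308 = 0.062301

Z-interval: p̂ ± E = 0.686667 ± 0.062301 = (0.624365, 0.748968)

Rounded to 4 decimal places:

(0.6244, 0.7490)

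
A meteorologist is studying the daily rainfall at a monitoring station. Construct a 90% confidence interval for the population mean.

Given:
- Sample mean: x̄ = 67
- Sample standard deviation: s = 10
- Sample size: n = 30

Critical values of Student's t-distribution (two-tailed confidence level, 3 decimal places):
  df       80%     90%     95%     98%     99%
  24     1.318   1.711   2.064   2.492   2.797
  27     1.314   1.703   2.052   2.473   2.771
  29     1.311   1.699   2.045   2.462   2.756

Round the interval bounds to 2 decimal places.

The population standard deviation σ is unknown (only the sample standard deviation s is given), so use a t-interval with df = n - 1 = 30 - 1 = 29.

For 90% confidence with df = 29, t* = 1.699 (from t-table)

Standard error: SE = s/√n = 10/√30 = 1.825742

Margin of error: E = t* × SE = 1.699 × 1.825742 = 3.1019

T-interval: x̄ ± E = 67 ± 3.1019 = (63.8981, 70.1019)

Rounded to 2 decimal places:

(63.90, 70.10)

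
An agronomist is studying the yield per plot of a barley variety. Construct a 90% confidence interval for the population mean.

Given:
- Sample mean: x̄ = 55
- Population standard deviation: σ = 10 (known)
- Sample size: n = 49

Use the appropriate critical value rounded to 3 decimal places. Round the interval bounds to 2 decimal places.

The population standard deviation σ is known, so use a z-interval (standard normal critical value).

For 90% confidence, z* = 1.645 (from standard normal table)

Standard error: SE = σ/√n = 10/√49 = 1.428571

Margin of error: E = z* × SE = 1.645 × 1.428571 = 2.3500

Z-interval: x̄ ± E = 55 ± 2.3500 = (52.6500, 57.3500)

Rounded to 2 decimal places:

(52.65, 57.35)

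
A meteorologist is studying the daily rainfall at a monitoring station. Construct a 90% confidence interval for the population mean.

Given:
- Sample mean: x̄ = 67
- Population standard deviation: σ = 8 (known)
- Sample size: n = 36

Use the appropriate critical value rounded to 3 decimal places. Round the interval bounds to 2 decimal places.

The population standard deviation σ is known, so use a z-interval (standard normal critical value).

For 90% confidence, z* = 1.645 (from standard normal table)

Standard error: SE = σ/√n = 8/√36 = 1.333333

Margin of error: E = z* × SE = 1.645 × 1.333333 = 2.1933

Z-interval: x̄ ± E = 67 ± 2.1933 = (64.8067, 69.1933)

Rounded to 2 decimal places:

(64.81, 69.19)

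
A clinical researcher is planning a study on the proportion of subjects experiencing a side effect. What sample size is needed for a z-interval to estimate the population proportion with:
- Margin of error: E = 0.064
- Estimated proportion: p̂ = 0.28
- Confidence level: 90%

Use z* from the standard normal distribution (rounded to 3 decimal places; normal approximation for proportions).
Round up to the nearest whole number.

Using z* for proportion z-interval (normal approximation).

For 90% confidence, z* = 1.645 (from standard normal table)

Sample size formula for proportion z-interval: n = z*²p̂(1-p̂)/E²

n = 1.645² × 0.28 × 0.72 / 0.064²
  = 2.706025 × 0.2016 / 0.004096
  = 133.1872

Round up to the nearest whole number: n = 134

134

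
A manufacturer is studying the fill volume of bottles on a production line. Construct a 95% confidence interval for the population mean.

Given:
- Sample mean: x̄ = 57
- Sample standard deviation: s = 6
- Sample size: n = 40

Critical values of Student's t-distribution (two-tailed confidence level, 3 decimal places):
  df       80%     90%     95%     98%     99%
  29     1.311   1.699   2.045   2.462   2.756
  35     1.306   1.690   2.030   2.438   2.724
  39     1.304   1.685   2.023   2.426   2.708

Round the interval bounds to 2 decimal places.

The population standard deviation σ is unknown (only the sample standard deviation s is given), so use a t-interval with df = n - 1 = 40 - 1 = 39.

For 95% confidence with df = 39, t* = 2.023 (from t-table)

Standard error: SE = s/√n = 6/√40 = 0.948683

Margin of error: E = t* × SE = 2.023 × 0.948683 = 1.9192

T-interval: x̄ ± E = 57 ± 1.9192 = (55.0808, 58.9192)

Rounded to 2 decimal places:

(55.08, 58.92)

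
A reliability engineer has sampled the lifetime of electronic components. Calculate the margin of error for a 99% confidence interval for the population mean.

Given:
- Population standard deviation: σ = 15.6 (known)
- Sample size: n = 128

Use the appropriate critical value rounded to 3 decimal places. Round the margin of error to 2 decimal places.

The population standard deviation σ is known, so use the z-interval margin of error formula.

For 99% confidence, z* = 2.576 (from standard normal table)

Margin of error formula for z-interval: E = z* × σ/√n

E = 2.576 × 15.6/√128
  = 2.576 × 1.378858
  = 3.5519

Rounded to 2 decimal places:

3.55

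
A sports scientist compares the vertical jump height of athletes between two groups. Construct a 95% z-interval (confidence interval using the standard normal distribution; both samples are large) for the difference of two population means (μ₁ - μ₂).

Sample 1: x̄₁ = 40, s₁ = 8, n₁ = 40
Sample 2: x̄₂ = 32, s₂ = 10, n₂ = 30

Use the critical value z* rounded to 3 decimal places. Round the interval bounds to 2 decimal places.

Both samples are large (n₁ = 40 ≥ 30, n₂ = 30 ≥ 30), so a z-interval for the difference of means applies.

Point estimate: x̄₁ - x̄₂ = 40 - 32 = 8

Standard error: SE = √(s₁²/n₁ + s₂²/n₂)
= √(8²/40 + 10²/30)
= √(1.600000 + 3.333333)
= 2.221111

For 95% confidence, z* = 1.96 (from standard normal table)
Margin of error: E = z* × SE = 1.96 × 2.221111 = 4.3534

Z-interval: (x̄₁ - x̄₂) ± E = 8 ± 4.3534 = (3.6466, 12.3534)

Rounded to 2 decimal places:

(3.65, 12.35)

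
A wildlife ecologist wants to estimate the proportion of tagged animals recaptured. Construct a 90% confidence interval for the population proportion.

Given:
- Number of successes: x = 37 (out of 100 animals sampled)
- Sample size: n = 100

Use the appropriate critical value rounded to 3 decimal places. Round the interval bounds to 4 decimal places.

Sample proportion: p̂ = 37/100 = 0.370000

Check conditions for normal approximation:
  np̂ = 37 ≥ 10 ✓
  n(1-p̂) = 63 ≥ 10 ✓

The sample is large enough, so use a z-interval (normal approximation) for the proportion.

For 90% confidence, z* = 1.645 (from standard normal table)

Standard error: SE = √(p̂(1-p̂)/n) = √(0.370000×0.630000/100) = 0.04828043

Margin of error: E = z* × SE = 1.645 × 0.04828043 = 0.079421

Z-interval: p̂ ± E = 0.370000 ± 0.079421 = (0.290579, 0.449421)

Rounded to 4 decimal places:

(0.2906, 0.4494)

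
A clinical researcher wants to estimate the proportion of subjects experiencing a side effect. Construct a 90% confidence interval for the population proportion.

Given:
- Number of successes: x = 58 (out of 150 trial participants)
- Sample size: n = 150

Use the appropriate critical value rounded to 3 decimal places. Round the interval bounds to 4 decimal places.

Sample proportion: p̂ = 58/150 = 0.386667

Check conditions for normal approximation:
  np̂ = 58 ≥ 10 ✓
  n(1-p̂) = 92 ≥ 10 ✓

The sample is large enough, so use a z-interval (normal approximation) for the proportion.

For 90% confidence, z* = 1.645 (from standard normal table)

Standard error: SE = √(p̂(1-p̂)/n) = √(0.386667×0.613333/150) = 0.03976226

Margin of error: E = z* × SE = 1.645 × 0.03976226 = 0.065409

Z-interval: p̂ ± E = 0.386667 ± 0.065409 = (0.321258, 0.452076)

Rounded to 4 decimal places:

(0.3213, 0.4521)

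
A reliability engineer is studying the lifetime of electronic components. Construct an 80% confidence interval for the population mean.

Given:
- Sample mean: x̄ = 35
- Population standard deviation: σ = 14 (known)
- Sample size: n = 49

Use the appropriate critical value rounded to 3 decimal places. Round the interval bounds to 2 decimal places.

The population standard deviation σ is known, so use a z-interval (standard normal critical value).

For 80% confidence, z* = 1.282 (from standard normal table)

Standard error: SE = σ/√n = 14/√49 = 2.000000

Margin of error: E = z* × SE = 1.282 × 2.000000 = 2.5640

Z-interval: x̄ ± E = 35 ± 2.5640 = (32.4360, 37.5640)

Rounded to 2 decimal places:

(32.44, 37.56)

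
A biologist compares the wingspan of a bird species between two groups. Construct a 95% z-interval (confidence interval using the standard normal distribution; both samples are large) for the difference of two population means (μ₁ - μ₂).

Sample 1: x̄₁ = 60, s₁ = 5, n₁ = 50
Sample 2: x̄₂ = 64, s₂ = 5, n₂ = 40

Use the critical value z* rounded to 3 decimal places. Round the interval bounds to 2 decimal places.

Both samples are large (n₁ = 50 ≥ 30, n₂ = 40 ≥ 30), so a z-interval for the difference of means applies.

Point estimate: x̄₁ - x̄₂ = 60 - 64 = -4

Standard error: SE = √(s₁²/n₁ + s₂²/n₂)
= √(5²/50 + 5²/40)
= √(0.500000 + 0.625000)
= 1.060660

For 95% confidence, z* = 1.96 (from standard normal table)
Margin of error: E = z* × SE = 1.96 × 1.060660 = 2.0789

Z-interval: (x̄₁ - x̄₂) ± E = -4 ± 2.0789 = (-6.0789, -1.9211)

Rounded to 2 decimal places:

(-6.08, -1.92)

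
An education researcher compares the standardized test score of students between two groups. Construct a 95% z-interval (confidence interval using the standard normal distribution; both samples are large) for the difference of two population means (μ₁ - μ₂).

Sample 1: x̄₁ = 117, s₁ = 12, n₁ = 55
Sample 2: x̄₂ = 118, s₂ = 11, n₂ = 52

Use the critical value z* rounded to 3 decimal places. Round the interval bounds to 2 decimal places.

Both samples are large (n₁ = 55 ≥ 30, n₂ = 52 ≥ 30), so a z-interval for the difference of means applies.

Point estimate: x̄₁ - x̄₂ = 117 - 118 = -1

Standard error: SE = √(s₁²/n₁ + s₂²/n₂)
= √(12²/55 + 11²/52)
= √(2.618182 + 2.326923)
= 2.223759

For 95% confidence, z* = 1.96 (from standard normal table)
Margin of error: E = z* × SE = 1.96 × 2.223759 = 4.3586

Z-interval: (x̄₁ - x̄₂) ± E = -1 ± 4.3586 = (-5.3586, 3.3586)

Rounded to 2 decimal places:

(-5.36, 3.36)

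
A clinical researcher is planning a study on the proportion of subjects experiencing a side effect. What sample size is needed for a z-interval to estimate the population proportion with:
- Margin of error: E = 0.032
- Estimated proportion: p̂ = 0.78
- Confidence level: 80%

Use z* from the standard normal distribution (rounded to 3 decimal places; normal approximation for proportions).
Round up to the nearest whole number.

Using z* for proportion z-interval (normal approximation).

For 80% confidence, z* = 1.282 (from standard normal table)

Sample size formula for proportion z-interval: n = z*²p̂(1-p̂)/E²

n = 1.282² × 0.78 × 0.22 / 0.032²
  = 1.643524 × 0.1716 / 0.001024
  = 275.4187

Round up to the nearest whole number: n = 276

276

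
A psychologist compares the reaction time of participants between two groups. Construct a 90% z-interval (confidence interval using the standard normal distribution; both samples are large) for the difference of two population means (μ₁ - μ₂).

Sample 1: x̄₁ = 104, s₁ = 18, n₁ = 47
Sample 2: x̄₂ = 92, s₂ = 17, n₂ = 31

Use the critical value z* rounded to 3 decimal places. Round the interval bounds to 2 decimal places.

Both samples are large (n₁ = 47 ≥ 30, n₂ = 31 ≥ 30), so a z-interval for the difference of means applies.

Point estimate: x̄₁ - x̄₂ = 104 - 92 = 12

Standard error: SE = √(s₁²/n₁ + s₂²/n₂)
= √(18²/47 + 17²/31)
= √(6.893617 + 9.322581)
= 4.026934

For 90% confidence, z* = 1.645 (from standard normal table)
Margin of error: E = z* × SE = 1.645 × 4.026934 = 6.6243

Z-interval: (x̄₁ - x̄₂) ± E = 12 ± 6.6243 = (5.3757, 18.6243)

Rounded to 2 decimal places:

(5.38, 18.62)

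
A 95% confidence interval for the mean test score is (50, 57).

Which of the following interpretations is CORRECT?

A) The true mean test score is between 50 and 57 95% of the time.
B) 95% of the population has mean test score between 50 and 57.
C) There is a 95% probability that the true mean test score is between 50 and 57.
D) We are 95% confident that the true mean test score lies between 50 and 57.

A confidence interval represents our confidence in the procedure, not a probability statement about the parameter.

Key concept: If we repeated this sampling process many times and computed a 95% CI each time, about 95% of those intervals would contain the true population parameter.

For this specific interval (50, 57):
- Midpoint (point estimate): 53.5
- Margin of error: 3.5

The correct interpretation is the one stating confidence that the true parameter lies in the interval — option D.

D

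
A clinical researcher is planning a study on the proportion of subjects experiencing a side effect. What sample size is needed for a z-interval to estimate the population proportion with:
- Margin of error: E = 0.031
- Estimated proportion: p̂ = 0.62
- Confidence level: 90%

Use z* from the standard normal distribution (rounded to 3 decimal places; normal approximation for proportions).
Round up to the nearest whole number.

Using z* for proportion z-interval (normal approximation).

For 90% confidence, z* = 1.645 (from standard normal table)

Sample size formula for proportion z-interval: n = z*²p̂(1-p̂)/E²

n = 1.645² × 0.62 × 0.38 / 0.031²
  = 2.706025 × 0.2356 / 0.000961
  = 663.4126

Round up to the nearest whole number: n = 664

664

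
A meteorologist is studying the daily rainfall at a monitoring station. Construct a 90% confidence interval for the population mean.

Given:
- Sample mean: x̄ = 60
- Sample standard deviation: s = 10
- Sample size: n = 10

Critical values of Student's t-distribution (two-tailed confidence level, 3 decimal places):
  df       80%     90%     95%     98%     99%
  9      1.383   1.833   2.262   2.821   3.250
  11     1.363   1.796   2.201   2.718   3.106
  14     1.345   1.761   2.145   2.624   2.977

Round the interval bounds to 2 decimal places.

The population standard deviation σ is unknown (only the sample standard deviation s is given), so use a t-interval with df = n - 1 = 10 - 1 = 9.

For 90% confidence with df = 9, t* = 1.833 (from t-table)

Standard error: SE = s/√n = 10/√10 = 3.162278

Margin of error: E = t* × SE = 1.833 × 3.162278 = 5.7965

T-interval: x̄ ± E = 60 ± 5.7965 = (54.2035, 65.7965)

Rounded to 2 decimal places:

(54.20, 65.80)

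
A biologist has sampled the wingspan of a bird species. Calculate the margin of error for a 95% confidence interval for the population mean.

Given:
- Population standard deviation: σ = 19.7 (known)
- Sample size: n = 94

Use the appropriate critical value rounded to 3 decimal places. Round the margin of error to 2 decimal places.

The population standard deviation σ is known, so use the z-interval margin of error formula.

For 95% confidence, z* = 1.96 (from standard normal table)

Margin of error formula for z-interval: E = z* × σ/√n

E = 1.96 × 19.7/√94
  = 1.96 × 2.031900
  = 3.9825

Rounded to 2 decimal places:

3.98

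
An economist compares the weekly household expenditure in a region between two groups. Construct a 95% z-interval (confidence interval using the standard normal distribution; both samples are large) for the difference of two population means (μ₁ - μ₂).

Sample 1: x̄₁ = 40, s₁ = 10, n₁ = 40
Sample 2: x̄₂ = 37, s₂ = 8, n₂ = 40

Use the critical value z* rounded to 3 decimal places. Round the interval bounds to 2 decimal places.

Both samples are large (n₁ = 40 ≥ 30, n₂ = 40 ≥ 30), so a z-interval for the difference of means applies.

Point estimate: x̄₁ - x̄₂ = 40 - 37 = 3

Standard error: SE = √(s₁²/n₁ + s₂²/n₂)
= √(10²/40 + 8²/40)
= √(2.500000 + 1.600000)
= 2.024846

For 95% confidence, z* = 1.96 (from standard normal table)
Margin of error: E = z* × SE = 1.96 × 2.024846 = 3.9687

Z-interval: (x̄₁ - x̄₂) ± E = 3 ± 3.9687 = (-0.9687, 6.9687)

Rounded to 2 decimal places:

(-0.97, 6.97)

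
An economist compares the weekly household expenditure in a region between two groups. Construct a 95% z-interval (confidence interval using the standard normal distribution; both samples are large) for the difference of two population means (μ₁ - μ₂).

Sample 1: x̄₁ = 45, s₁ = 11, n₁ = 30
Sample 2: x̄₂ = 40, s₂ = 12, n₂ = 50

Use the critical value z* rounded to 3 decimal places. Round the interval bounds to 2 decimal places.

Both samples are large (n₁ = 30 ≥ 30, n₂ = 50 ≥ 30), so a z-interval for the difference of means applies.

Point estimate: x̄₁ - x̄₂ = 45 - 40 = 5

Standard error: SE = √(s₁²/n₁ + s₂²/n₂)
= √(11²/30 + 12²/50)
= √(4.033333 + 2.880000)
= 2.629322

For 95% confidence, z* = 1.96 (from standard normal table)
Margin of error: E = z* × SE = 1.96 × 2.629322 = 5.1535

Z-interval: (x̄₁ - x̄₂) ± E = 5 ± 5.1535 = (-0.1535, 10.1535)

Rounded to 2 decimal places:

(-0.15, 10.15)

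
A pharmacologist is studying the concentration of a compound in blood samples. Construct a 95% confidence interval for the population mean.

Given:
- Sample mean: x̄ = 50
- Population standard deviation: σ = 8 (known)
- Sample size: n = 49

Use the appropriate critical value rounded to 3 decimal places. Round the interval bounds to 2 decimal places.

The population standard deviation σ is known, so use a z-interval (standard normal critical value).

For 95% confidence, z* = 1.96 (from standard normal table)

Standard error: SE = σ/√n = 8/√49 = 1.142857

Margin of error: E = z* × SE = 1.96 × 1.142857 = 2.2400

Z-interval: x̄ ± E = 50 ± 2.2400 = (47.7600, 52.2400)

Rounded to 2 decimal places:

(47.76, 52.24)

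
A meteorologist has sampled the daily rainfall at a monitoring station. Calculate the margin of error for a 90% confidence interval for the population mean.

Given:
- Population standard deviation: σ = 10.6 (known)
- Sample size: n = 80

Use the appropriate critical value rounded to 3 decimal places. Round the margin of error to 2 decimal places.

The population standard deviation σ is known, so use the z-interval margin of error formula.

For 90% confidence, z* = 1.645 (from standard normal table)

Margin of error formula for z-interval: E = z* × σ/√n

E = 1.645 × 10.6/√80
  = 1.645 × 1.185116
  = 1.9495

Rounded to 2 decimal places:

1.95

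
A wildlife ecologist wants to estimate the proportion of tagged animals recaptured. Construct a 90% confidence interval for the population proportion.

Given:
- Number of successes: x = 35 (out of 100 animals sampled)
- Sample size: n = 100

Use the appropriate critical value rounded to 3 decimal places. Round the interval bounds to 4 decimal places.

Sample proportion: p̂ = 35/100 = 0.350000

Check conditions for normal approximation:
  np̂ = 35 ≥ 10 ✓
  n(1-p̂) = 65 ≥ 10 ✓

The sample is large enough, so use a z-interval (normal approximation) for the proportion.

For 90% confidence, z* = 1.645 (from standard normal table)

Standard error: SE = √(p̂(1-p̂)/n) = √(0.350000×0.650000/100) = 0.04769696

Margin of error: E = z* × SE = 1.645 × 0.04769696 = 0.078461

Z-interval: p̂ ± E = 0.350000 ± 0.078461 = (0.271539, 0.428461)

Rounded to 4 decimal places:

(0.2715, 0.4285)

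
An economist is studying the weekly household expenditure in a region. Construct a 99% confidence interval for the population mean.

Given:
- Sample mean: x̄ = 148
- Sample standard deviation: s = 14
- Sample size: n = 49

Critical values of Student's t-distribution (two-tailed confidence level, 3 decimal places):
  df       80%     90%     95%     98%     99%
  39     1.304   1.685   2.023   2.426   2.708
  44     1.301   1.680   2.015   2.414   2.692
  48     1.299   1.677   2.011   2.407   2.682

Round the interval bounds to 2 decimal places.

The population standard deviation σ is unknown (only the sample standard deviation s is given), so use a t-interval with df = n - 1 = 49 - 1 = 48.

For 99% confidence with df = 48, t* = 2.682 (from t-table)

Standard error: SE = s/√n = 14/√49 = 2.000000

Margin of error: E = t* × SE = 2.682 × 2.000000 = 5.3640

T-interval: x̄ ± E = 148 ± 5.3640 = (142.6360, 153.3640)

Rounded to 2 decimal places:

(142.64, 153.36)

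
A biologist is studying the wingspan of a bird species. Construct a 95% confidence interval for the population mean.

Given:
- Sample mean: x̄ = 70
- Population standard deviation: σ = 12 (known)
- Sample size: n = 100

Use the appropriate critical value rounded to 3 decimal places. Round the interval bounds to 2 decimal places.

The population standard deviation σ is known, so use a z-interval (standard normal critical value).

For 95% confidence, z* = 1.96 (from standard normal table)

Standard error: SE = σ/√n = 12/√100 = 1.200000

Margin of error: E = z* × SE = 1.96 × 1.200000 = 2.3520

Z-interval: x̄ ± E = 70 ± 2.3520 = (67.6480, 72.3520)

Rounded to 2 decimal places:

(67.65, 72.35)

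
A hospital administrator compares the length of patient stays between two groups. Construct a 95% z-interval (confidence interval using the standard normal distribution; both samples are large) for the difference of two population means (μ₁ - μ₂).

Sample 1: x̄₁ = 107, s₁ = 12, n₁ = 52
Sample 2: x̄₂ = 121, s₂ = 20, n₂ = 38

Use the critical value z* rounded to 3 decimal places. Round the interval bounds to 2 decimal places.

Both samples are large (n₁ = 52 ≥ 30, n₂ = 38 ≥ 30), so a z-interval for the difference of means applies.

Point estimate: x̄₁ - x̄₂ = 107 - 121 = -14

Standard error: SE = √(s₁²/n₁ + s₂²/n₂)
= √(12²/52 + 20²/38)
= √(2.769231 + 10.526316)
= 3.646306

For 95% confidence, z* = 1.96 (from standard normal table)
Margin of error: E = z* × SE = 1.96 × 3.646306 = 7.1468

Z-interval: (x̄₁ - x̄₂) ± E = -14 ± 7.1468 = (-21.1468, -6.8532)

Rounded to 2 decimal places:

(-21.15, -6.85)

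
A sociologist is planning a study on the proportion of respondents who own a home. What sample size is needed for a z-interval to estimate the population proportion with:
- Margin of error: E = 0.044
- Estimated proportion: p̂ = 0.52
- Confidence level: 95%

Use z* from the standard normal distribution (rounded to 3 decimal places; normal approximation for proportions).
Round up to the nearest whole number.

Using z* for proportion z-interval (normal approximation).

For 95% confidence, z* = 1.96 (from standard normal table)

Sample size formula for proportion z-interval: n = z*²p̂(1-p̂)/E²

n = 1.96² × 0.52 × 0.48 / 0.044²
  = 3.8416 × 0.2496 / 0.001936
  = 495.2807

Round up to the nearest whole number: n = 496

496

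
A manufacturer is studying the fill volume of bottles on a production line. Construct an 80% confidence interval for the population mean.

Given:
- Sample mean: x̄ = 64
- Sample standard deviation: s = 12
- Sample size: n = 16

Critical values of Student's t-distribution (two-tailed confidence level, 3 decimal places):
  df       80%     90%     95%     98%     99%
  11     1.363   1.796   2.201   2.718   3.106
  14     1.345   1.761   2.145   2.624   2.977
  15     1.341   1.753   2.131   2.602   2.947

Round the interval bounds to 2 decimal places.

The population standard deviation σ is unknown (only the sample standard deviation s is given), so use a t-interval with df = n - 1 = 16 - 1 = 15.

For 80% confidence with df = 15, t* = 1.341 (from t-table)

Standard error: SE = s/√n = 12/√16 = 3.000000

Margin of error: E = t* × SE = 1.341 × 3.000000 = 4.0230

T-interval: x̄ ± E = 64 ± 4.0230 = (59.9770, 68.0230)

Rounded to 2 decimal places:

(59.98, 68.02)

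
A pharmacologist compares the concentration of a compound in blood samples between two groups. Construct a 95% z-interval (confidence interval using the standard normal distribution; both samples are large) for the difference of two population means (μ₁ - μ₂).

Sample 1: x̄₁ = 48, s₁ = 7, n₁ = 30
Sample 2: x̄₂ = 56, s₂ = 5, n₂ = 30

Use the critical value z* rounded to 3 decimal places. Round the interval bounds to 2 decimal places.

Both samples are large (n₁ = 30 ≥ 30, n₂ = 30 ≥ 30), so a z-interval for the difference of means applies.

Point estimate: x̄₁ - x̄₂ = 48 - 56 = -8

Standard error: SE = √(s₁²/n₁ + s₂²/n₂)
= √(7²/30 + 5²/30)
= √(1.633333 + 0.833333)
= 1.570563

For 95% confidence, z* = 1.96 (from standard normal table)
Margin of error: E = z* × SE = 1.96 × 1.570563 = 3.0783

Z-interval: (x̄₁ - x̄₂) ± E = -8 ± 3.0783 = (-11.0783, -4.9217)

Rounded to 2 decimal places:

(-11.08, -4.92)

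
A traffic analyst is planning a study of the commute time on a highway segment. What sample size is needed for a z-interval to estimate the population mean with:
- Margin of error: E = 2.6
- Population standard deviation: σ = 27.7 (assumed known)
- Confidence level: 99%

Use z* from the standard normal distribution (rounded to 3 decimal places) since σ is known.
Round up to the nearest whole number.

Using z* since population σ is known (z-interval formula).

For 99% confidence, z* = 2.576 (from standard normal table)

Sample size formula for z-interval: n = (z*σ/E)²

n = (2.576 × 27.7 / 2.6)²
  = (27.444308)²
  = 753.1900

Round up to the nearest whole number: n = 754

754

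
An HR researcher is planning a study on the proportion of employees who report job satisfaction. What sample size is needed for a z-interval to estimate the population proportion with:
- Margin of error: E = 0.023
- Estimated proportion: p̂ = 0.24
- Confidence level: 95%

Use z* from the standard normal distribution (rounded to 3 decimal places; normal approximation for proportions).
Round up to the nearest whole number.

Using z* for proportion z-interval (normal approximation).

For 95% confidence, z* = 1.96 (from standard normal table)

Sample size formula for proportion z-interval: n = z*²p̂(1-p̂)/E²

n = 1.96² × 0.24 × 0.76 / 0.023²
  = 3.8416 × 0.1824 / 0.000529
  = 1324.5895

Round up to the nearest whole number: n = 1325

1325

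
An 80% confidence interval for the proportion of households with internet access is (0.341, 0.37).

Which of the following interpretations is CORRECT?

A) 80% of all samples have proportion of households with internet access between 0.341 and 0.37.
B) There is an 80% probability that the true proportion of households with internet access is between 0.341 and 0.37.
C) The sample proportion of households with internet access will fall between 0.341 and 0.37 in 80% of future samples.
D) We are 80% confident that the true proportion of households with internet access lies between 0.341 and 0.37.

A confidence interval represents our confidence in the procedure, not a probability statement about the parameter.

Key concept: If we repeated this sampling process many times and computed an 80% CI each time, about 80% of those intervals would contain the true population parameter.

For this specific interval (0.341, 0.37):
- Midpoint (point estimate): 0.3555
- Margin of error: 0.0145

The correct interpretation is the one stating confidence that the true parameter lies in the interval — option D.

D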